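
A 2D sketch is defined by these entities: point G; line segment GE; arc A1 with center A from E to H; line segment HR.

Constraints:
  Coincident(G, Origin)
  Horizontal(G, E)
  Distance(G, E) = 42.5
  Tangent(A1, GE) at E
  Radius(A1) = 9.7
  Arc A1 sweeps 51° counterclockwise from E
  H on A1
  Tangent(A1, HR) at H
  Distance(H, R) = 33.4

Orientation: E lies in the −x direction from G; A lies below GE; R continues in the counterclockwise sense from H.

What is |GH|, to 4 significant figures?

50.17

Tangency of A1 to GE means the radius AE is perpendicular to GE, so A = E + (0, -9.7) = (-42.50, -9.700). On A1, E sits at bearing 90° from A; a 51° counterclockwise sweep puts H at bearing 141°, so H = A + 9.7·(cos 141°, sin 141°) = (-50.04, -3.596). Then |GH| = |H − G| = 50.17.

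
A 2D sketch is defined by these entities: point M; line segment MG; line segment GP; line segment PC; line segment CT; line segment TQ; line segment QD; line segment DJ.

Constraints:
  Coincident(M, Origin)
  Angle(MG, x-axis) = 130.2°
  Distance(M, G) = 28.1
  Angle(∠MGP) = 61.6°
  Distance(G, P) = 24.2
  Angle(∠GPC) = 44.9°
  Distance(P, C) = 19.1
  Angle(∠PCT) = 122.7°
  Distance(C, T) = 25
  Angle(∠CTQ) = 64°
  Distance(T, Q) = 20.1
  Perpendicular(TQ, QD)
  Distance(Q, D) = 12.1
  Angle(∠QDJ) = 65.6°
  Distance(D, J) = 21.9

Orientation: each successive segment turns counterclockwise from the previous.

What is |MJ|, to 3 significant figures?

28.7

TQ is perpendicular to QD, so QD runs at -73.0°; with |QD| = 12.1, D = (-21.3, 13.9). ∠QDJ = 65.6° gives DJ at 41.4° from the x-axis; with |DJ| = 21.9, J = (-4.82, 28.3). Then |MJ| = |J − M| = 28.7.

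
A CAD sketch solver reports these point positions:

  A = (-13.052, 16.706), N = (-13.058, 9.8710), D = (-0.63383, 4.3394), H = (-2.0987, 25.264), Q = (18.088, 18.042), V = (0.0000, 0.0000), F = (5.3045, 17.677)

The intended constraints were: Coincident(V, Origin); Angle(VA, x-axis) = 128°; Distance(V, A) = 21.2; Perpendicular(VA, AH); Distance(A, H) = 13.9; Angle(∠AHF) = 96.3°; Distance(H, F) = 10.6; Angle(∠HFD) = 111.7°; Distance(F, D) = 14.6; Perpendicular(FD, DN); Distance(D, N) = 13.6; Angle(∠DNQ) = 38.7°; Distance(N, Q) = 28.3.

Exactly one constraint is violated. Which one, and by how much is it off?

Distance(N, Q) = 28.3 — off by 3.90.

V = (0.00, 0.00) ✓; VA at 128.0° ✓; |VA| = 21.20 ✓; ∠(VA, AH) = 90.00° ✓; |AH| = 13.90 ✓; ∠AHF = 96.30° ✓; |HF| = 10.60 ✓; ∠HFD = 111.7° ✓; |FD| = 14.60 ✓; ∠(FD, DN) = 90.00° ✓; |DN| = 13.60 ✓; ∠DNQ = 38.70° ✓; |NQ| = 32.20 ✗.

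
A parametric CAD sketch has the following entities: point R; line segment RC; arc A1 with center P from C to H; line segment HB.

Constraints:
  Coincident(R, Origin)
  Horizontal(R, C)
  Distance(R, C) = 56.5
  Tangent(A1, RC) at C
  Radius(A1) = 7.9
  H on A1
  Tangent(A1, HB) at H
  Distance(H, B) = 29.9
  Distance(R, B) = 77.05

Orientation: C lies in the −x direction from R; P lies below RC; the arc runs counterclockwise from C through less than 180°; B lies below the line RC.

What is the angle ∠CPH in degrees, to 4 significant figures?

83.48°

Checks: R.y = 0.00, C.y = 0.00 ✓; |PH| = 7.900 ✓; ∠(PH, HB) = 90.00° ✓; |HB| = 29.90 ✓; |RB| = 77.05 ✓.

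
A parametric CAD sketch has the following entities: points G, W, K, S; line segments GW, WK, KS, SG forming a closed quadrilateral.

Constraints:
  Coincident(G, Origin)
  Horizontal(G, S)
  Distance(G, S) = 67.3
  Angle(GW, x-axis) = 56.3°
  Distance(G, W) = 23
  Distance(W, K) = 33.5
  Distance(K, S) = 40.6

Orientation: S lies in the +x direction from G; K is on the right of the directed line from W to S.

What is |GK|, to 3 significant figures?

30.1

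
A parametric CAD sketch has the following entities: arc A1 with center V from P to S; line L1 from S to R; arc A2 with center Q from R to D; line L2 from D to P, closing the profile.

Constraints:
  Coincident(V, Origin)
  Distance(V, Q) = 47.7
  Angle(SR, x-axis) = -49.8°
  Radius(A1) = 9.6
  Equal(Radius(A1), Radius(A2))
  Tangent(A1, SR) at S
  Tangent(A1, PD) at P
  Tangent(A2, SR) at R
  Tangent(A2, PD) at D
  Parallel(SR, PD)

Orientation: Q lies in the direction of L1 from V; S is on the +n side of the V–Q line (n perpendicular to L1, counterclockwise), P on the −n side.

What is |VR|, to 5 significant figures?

48.656

The slot axis is L1's direction at -49.8°, so u = (cos -49.8°, sin -49.8°) = (0.64546, -0.76380) and n = (−sin -49.8°, cos -49.8°) = (0.76380, 0.64546). V is at the origin and Q lies 47.7 along u from V, so Q = 47.7·u = (30.788, -36.433). Tangency of A1 to both parallel lines with radius 9.6 puts S and P at V ± 9.6·n: S = (7.3324, 6.1964), P = (-7.3324, -6.1964). Equal radii place R and D the same way about Q: R = Q + 9.6·n = (38.121, -30.237), D = Q − 9.6·n = (23.456, -42.629). Then |VR| = |R − V| = 48.656.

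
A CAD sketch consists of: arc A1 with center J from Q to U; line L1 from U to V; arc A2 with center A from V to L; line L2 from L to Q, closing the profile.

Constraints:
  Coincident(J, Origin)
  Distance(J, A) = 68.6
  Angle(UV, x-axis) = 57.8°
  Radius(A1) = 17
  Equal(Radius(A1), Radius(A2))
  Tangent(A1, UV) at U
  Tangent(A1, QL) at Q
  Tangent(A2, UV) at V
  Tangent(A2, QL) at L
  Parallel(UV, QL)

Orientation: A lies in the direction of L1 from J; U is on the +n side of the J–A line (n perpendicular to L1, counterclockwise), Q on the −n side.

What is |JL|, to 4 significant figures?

70.68

The slot axis is L1's direction at 57.8°, so u = (cos 57.8°, sin 57.8°) = (0.5329, 0.8462) and n = (−sin 57.8°, cos 57.8°) = (-0.8462, 0.5329). J is at the origin and A lies 68.6 along u from J, so A = 68.6·u = (36.56, 58.05). Tangency of A1 to both parallel lines with radius 17.0 puts U and Q at J ± 17.0·n: U = (-14.39, 9.059), Q = (14.39, -9.059). Equal radii place V and L the same way about A: V = A + 17.0·n = (22.17, 67.11), L = A − 17.0·n = (50.94, 48.99). Then |JL| = |L − J| = 70.68.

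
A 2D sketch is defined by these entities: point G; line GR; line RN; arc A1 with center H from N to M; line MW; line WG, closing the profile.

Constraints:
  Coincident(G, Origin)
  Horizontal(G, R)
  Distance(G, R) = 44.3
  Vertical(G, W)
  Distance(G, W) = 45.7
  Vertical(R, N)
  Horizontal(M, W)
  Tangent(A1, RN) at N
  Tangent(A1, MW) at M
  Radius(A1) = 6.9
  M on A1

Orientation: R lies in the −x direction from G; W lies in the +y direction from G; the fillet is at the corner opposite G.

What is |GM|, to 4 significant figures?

59.05

The virtual corner opposite G is at (-44.30, 45.70). Tangency of A1 to RN means the radius HN is perpendicular to RN and A1 meets MW tangentially, so HM is at right angles to MW, with radius 6.9, so the center H sits 6.9 in from both sides at H = (-37.40, 38.80). That places the tangent points at N = (-44.30, 38.80) on RN and M = (-37.40, 45.70) on MW. Then |GM| = |M − G| = 59.05.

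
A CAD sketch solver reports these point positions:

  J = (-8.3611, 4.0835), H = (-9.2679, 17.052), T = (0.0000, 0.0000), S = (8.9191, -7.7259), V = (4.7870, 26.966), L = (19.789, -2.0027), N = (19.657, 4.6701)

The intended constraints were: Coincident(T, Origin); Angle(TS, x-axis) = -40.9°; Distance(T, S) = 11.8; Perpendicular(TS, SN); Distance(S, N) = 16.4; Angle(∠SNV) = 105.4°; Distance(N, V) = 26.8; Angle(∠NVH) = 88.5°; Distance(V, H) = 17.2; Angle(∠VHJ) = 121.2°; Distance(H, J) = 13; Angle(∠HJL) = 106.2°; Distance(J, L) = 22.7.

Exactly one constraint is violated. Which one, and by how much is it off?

Distance(J, L) = 22.7 — off by 6.10.

T = (0.00, 0.00) ✓; TS at -40.90° ✓; |TS| = 11.80 ✓; ∠(TS, SN) = 90.00° ✓; |SN| = 16.40 ✓; ∠SNV = 105.4° ✓; |NV| = 26.80 ✓; ∠NVH = 88.50° ✓; |VH| = 17.20 ✓; ∠VHJ = 121.2° ✓; |HJ| = 13.00 ✓; ∠HJL = 106.2° ✓; |JL| = 28.80 ✗.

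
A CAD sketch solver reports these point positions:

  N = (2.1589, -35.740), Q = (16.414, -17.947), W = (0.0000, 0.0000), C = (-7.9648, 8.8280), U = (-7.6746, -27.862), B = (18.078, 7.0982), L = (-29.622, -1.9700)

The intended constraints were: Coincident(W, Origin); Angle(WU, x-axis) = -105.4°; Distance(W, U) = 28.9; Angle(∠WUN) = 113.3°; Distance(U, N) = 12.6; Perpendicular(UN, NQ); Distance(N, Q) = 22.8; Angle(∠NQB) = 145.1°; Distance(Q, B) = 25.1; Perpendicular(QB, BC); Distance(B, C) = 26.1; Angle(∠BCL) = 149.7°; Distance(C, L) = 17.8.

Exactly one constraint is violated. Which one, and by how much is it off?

Distance(C, L) = 17.8 — off by 6.40.

W = (0.00, 0.00) ✓; WU at -105.4° ✓; |WU| = 28.90 ✓; ∠WUN = 113.3° ✓; |UN| = 12.60 ✓; ∠(UN, NQ) = 90.00° ✓; |NQ| = 22.80 ✓; ∠NQB = 145.1° ✓; |QB| = 25.10 ✓; ∠(QB, BC) = 90.00° ✓; |BC| = 26.10 ✓; ∠BCL = 149.7° ✓; |CL| = 24.20 ✗.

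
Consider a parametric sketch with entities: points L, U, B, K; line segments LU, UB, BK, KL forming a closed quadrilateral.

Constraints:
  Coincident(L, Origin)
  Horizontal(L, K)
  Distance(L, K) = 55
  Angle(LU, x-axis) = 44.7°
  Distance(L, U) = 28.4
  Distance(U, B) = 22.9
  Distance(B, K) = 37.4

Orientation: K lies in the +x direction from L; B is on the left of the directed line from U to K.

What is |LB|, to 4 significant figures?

51.17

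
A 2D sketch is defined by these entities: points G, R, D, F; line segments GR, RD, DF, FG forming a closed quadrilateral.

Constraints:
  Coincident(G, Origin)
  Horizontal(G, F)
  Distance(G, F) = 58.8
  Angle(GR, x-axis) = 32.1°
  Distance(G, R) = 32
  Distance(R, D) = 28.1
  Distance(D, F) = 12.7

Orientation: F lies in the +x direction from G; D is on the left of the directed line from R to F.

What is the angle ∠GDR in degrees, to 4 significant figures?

22.57°

G is at the origin; G and F share the same y with |GF| = 58.8 and F in +x, so F = (58.8, 0). GR runs at 32.1° with |GR| = 32.0, so R = (27.11, 17.00). D is determined by |RD| = 28.1 and |DF| = 12.7 together: it lies at the intersection of circle(R, 28.1) and circle(F, 12.7). With |RF| = 35.97, the foot of the radical line on RF is 26.72 from R and the perpendicular offset is √(28.1² − 26.72²) = 8.704. Taking the left-of-RF solution: D = (54.77, 12.04).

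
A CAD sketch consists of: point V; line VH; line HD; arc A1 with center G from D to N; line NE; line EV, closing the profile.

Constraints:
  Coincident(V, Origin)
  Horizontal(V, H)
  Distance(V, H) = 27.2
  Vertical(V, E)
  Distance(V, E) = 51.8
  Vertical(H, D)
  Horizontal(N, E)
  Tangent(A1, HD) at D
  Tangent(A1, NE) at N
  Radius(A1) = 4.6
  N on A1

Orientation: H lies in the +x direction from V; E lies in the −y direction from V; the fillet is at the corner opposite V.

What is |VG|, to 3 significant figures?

52.3

VE is vertical with |VE| = 51.8 and E on the −y side, so E = (0.00, -51.8). The virtual corner opposite V is at (27.2, -51.8). A1 meets HD tangentially, so GD is at right angles to HD and tangency of A1 to NE means the radius GN is perpendicular to NE, with radius 4.6, so the center G sits 4.6 in from both sides at G = (22.6, -47.2). Then |VG| = |G − V| = 52.3.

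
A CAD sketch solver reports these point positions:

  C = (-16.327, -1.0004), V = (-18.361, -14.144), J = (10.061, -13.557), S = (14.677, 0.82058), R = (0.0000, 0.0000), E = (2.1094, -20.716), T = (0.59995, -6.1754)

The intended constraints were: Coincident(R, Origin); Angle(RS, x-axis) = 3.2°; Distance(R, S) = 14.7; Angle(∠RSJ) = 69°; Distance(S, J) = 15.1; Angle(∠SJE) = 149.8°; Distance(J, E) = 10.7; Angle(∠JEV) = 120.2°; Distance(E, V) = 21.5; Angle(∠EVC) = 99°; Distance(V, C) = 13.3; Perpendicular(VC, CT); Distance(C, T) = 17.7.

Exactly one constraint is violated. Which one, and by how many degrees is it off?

Perpendicular(VC, CT) — off by 8.20°.

R = (0.00, 0.00) ✓; RS at 3.200° ✓; |RS| = 14.70 ✓; ∠RSJ = 69.00° ✓; |SJ| = 15.10 ✓; ∠SJE = 149.8° ✓; |JE| = 10.70 ✓; ∠JEV = 120.2° ✓; |EV| = 21.50 ✓; ∠EVC = 99.00° ✓; |VC| = 13.30 ✓; ∠(VC, CT) = 98.20° ✗; |CT| = 17.70 ✓.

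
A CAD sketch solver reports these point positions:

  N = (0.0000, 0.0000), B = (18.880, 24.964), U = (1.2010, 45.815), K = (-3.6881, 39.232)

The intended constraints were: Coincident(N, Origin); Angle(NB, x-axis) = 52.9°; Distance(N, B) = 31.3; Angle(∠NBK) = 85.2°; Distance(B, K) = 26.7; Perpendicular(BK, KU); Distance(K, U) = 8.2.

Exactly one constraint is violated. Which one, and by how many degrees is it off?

Perpendicular(BK, KU) — off by 4.30°.

N = (0.00, 0.00) ✓; NB at 52.90° ✓; |NB| = 31.30 ✓; ∠NBK = 85.20° ✓; |BK| = 26.70 ✓; ∠(BK, KU) = 94.30° ✗; |KU| = 8.200 ✓.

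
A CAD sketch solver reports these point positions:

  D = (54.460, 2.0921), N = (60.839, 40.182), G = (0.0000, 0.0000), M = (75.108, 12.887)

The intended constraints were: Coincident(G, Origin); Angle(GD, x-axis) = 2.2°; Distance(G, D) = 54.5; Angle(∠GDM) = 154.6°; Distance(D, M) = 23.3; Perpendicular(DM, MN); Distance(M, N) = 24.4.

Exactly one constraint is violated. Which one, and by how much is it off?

Distance(M, N) = 24.4 — off by 6.40.

G = (0.00, 0.00) ✓; GD at 2.200° ✓; |GD| = 54.50 ✓; ∠GDM = 154.6° ✓; |DM| = 23.30 ✓; ∠(DM, MN) = 90.00° ✓; |MN| = 30.80 ✗.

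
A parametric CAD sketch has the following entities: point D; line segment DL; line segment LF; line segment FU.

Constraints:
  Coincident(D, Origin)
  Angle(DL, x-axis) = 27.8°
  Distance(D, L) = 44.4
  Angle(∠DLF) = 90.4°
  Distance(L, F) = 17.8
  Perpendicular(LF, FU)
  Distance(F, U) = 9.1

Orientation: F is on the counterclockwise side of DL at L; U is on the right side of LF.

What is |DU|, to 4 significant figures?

56.48

D is at the origin; DL runs at 27.8° with length 44.4, so L = 44.4·(cos 27.8°, sin 27.8°) = (39.28, 20.71). ∠DLF = 90.4°, so LF runs at 27.8° + (180° − 90.4°) = 117.4° from the x-axis; with |LF| = 17.8, F = L + 17.8·(cos 117.4°, sin 117.4°) = (31.08, 36.51). LF ⟂ FU; with |FU| = 9.1 on the right of LF, U = F + 9.1·(0.8878, 0.4602) = (39.16, 40.70). Then |DU| = |U − D| = 56.48.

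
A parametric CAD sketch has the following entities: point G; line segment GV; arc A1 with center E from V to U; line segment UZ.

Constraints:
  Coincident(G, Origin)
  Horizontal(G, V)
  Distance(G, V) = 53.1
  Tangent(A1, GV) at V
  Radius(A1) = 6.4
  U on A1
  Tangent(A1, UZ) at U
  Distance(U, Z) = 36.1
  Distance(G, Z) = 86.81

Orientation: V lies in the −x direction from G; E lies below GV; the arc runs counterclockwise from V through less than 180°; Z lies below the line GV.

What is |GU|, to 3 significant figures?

58.0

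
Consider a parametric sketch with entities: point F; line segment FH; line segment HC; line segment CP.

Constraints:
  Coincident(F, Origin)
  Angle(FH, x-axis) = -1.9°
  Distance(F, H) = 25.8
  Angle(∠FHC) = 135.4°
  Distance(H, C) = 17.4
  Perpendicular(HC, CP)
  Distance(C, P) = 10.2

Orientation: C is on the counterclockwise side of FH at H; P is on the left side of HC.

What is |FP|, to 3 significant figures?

36.6

F is at the origin; FH runs at -1.9° with length 25.8, so H = 25.8·(cos -1.9°, sin -1.9°) = (25.8, -0.855). ∠FHC = 135.4°, so HC runs at -1.9° + (180° − 135.4°) = 42.7° from the x-axis; with |HC| = 17.4, C = H + 17.4·(cos 42.7°, sin 42.7°) = (38.6, 10.9). The perpendicularity gives CP at right angles to HC; with |CP| = 10.2 on the left of HC, P = C + 10.2·(-0.678, 0.735) = (31.7, 18.4). Then |FP| = |P − F| = 36.6.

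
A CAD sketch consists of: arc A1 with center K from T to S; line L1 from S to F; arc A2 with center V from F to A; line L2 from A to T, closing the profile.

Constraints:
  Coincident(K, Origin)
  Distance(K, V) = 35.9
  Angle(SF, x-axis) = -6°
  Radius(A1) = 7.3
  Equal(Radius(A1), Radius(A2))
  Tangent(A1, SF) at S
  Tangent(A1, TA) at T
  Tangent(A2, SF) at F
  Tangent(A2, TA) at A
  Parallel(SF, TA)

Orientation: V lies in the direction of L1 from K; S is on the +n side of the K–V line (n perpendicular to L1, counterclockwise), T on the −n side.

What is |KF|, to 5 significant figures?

36.635

The slot axis is L1's direction at -6.0°, so u = (cos -6.0°, sin -6.0°) = (0.99452, -0.10453) and n = (−sin -6.0°, cos -6.0°) = (0.10453, 0.99452). K is at the origin and V lies 35.9 along u from K, so V = 35.9·u = (35.703, -3.7526). Tangency of A1 to both parallel lines with radius 7.3 puts S and T at K ± 7.3·n: S = (0.76306, 7.2600), T = (-0.76306, -7.2600). Equal radii place F and A the same way about V: F = V + 7.3·n = (36.466, 3.5074), A = V − 7.3·n = (34.940, -11.013). Then |KF| = |F − K| = 36.635.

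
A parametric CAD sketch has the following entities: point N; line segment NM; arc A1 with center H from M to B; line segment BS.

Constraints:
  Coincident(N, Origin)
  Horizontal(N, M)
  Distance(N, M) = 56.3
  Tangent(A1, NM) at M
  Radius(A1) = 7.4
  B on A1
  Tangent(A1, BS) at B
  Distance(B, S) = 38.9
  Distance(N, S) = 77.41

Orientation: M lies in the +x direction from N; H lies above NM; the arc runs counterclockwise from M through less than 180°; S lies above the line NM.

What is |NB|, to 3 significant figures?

64.2

Checks: |HB| = 7.400 ✓; ∠(HB, BS) = 90.00° ✓; |BS| = 38.90 ✓; |NS| = 77.41 ✓.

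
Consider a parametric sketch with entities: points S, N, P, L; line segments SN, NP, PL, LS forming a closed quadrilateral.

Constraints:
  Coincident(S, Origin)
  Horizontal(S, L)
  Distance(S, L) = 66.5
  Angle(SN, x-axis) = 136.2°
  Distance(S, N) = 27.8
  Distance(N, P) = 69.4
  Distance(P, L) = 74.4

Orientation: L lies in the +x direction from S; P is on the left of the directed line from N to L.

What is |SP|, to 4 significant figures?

72.84

Checks: |NP| = 69.40 ✓; |PL| = 74.40 ✓.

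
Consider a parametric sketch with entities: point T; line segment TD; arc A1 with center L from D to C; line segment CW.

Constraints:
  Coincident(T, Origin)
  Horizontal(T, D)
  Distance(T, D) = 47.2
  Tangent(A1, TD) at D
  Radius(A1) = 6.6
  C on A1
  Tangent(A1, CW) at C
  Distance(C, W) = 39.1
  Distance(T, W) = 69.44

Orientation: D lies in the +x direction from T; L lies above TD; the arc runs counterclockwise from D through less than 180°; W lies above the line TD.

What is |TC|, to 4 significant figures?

54.23

Checks: T = (0.00, 0.00) ✓; |LC| = 6.600 ✓; ∠(LC, CW) = 90.00° ✓; |CW| = 39.10 ✓; |TW| = 69.44 ✓.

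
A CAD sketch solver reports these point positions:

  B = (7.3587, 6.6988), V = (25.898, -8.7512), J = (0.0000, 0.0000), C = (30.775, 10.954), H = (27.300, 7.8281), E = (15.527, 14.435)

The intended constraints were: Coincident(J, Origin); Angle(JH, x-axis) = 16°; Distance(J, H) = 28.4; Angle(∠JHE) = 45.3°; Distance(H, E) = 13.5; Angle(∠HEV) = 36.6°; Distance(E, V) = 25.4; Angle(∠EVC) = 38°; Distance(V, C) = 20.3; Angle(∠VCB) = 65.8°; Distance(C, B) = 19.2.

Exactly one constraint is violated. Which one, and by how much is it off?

Distance(C, B) = 19.2 — off by 4.60.

J = (0.00, 0.00) ✓; JH at 16.00° ✓; |JH| = 28.40 ✓; ∠JHE = 45.30° ✓; |HE| = 13.50 ✓; ∠HEV = 36.60° ✓; |EV| = 25.40 ✓; ∠EVC = 38.00° ✓; |VC| = 20.30 ✓; ∠VCB = 65.80° ✓; |CB| = 23.80 ✗.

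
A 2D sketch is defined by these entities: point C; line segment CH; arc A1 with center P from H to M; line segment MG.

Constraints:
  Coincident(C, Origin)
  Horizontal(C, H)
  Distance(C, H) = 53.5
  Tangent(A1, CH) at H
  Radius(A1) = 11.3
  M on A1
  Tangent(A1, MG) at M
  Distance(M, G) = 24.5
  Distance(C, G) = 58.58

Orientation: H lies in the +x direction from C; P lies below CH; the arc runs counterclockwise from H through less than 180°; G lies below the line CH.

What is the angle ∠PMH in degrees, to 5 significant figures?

41.367°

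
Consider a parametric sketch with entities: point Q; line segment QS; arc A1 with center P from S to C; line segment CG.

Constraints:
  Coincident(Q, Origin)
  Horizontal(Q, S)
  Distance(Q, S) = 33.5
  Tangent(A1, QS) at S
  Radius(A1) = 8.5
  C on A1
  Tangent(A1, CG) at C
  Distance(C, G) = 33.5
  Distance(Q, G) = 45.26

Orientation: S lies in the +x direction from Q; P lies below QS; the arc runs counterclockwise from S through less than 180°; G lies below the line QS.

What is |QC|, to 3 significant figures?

26.1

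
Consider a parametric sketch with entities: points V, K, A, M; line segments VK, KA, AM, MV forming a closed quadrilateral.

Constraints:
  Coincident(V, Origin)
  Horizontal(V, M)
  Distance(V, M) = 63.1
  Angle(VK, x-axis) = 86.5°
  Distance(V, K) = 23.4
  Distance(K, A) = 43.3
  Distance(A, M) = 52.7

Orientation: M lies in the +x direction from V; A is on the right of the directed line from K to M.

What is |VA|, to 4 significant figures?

22.73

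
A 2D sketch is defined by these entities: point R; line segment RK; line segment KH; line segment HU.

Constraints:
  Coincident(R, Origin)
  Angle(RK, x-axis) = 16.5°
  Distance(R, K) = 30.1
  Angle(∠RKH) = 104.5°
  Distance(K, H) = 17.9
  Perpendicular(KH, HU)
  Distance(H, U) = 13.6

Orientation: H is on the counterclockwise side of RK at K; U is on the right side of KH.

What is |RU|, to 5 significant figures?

49.738

R is at the origin; RK runs at 16.5° with length 30.1, so K = 30.1·(cos 16.5°, sin 16.5°) = (28.860, 8.5489). ∠RKH = 104.5°, so KH runs at 16.5° + (180° − 104.5°) = 92.000° from the x-axis; with |KH| = 17.9, H = K + 17.9·(cos 92.000°, sin 92.000°) = (28.236, 26.438). The perpendicularity gives HU at right angles to KH; with |HU| = 13.6 on the right of KH, U = H + 13.6·(0.99939, 0.034899) = (41.827, 26.913). Then |RU| = |U − R| = 49.738.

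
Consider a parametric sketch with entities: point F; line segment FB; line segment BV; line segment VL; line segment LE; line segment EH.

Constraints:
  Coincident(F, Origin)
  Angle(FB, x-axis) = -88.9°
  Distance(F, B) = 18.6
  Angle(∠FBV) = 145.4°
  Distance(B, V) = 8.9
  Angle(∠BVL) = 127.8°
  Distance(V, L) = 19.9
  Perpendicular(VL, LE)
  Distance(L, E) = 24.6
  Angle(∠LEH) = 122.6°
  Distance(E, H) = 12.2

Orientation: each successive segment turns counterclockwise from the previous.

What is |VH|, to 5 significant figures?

32.624

F is at the origin; FB runs at -88.9° with length 18.6, so B = (0.35707, -18.597). ∠FBV = 145.4° gives BV at -54.300° from the x-axis; with |BV| = 8.9, V = (5.5506, -25.824). ∠BVL = 127.8° gives VL at -2.1000° from the x-axis; with |VL| = 19.9, L = (25.437, -26.553). The perpendicularity gives LE at right angles to VL, so LE runs at 87.900°; with |LE| = 24.6, E = (26.339, -1.9698). ∠LEH = 122.6° gives EH at 145.30° from the x-axis; with |EH| = 12.2, H = (16.309, 4.9754). Then |VH| = |H − V| = 32.624.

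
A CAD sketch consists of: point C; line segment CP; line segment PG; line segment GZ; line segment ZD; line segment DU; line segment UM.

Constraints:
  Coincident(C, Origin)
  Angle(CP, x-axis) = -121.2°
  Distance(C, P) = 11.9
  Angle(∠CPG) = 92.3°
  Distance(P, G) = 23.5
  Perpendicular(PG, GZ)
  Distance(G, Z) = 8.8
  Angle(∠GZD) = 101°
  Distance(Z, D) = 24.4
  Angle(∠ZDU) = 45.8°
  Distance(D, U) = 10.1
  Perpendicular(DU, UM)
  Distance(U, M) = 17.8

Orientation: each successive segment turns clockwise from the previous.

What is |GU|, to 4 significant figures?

19.09

∠GZD = 101.0° gives ZD at -17.90° from the x-axis; with |ZD| = 24.4, D = (0.7339, 1.383). ∠ZDU = 45.8° gives DU at -152.1° from the x-axis; with |DU| = 10.1, U = (-8.192, -3.343). Then |GU| = |U − G| = 19.09.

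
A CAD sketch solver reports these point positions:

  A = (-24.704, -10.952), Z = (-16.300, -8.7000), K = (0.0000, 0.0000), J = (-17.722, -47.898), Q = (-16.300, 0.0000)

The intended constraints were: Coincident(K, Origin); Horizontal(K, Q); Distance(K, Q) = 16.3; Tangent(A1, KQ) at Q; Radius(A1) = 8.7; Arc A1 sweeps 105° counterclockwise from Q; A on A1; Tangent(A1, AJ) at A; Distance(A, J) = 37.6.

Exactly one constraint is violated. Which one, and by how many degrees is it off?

Tangent(A1, AJ) at A — off by 4.30°.

K = (0.00, 0.00) ✓; K.y = 0.00, Q.y = 0.00 ✓; |KQ| = 16.30 ✓; ∠(ZQ, QK) = 90.00° ✓; |ZQ| = 8.700 ✓; bearing(Z→A) − bearing(Z→Q) = 105.0° ✓; |ZA| = 8.701 ✓; ∠(ZA, AJ) = 94.30° ✗; |AJ| = 37.60 ✓.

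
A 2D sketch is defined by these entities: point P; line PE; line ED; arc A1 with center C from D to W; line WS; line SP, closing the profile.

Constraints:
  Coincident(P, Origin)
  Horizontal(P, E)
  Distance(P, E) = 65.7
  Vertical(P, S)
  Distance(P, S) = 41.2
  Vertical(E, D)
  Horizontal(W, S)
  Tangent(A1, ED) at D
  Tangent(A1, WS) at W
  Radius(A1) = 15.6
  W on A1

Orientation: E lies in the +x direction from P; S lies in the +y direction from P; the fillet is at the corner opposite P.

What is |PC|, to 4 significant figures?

56.26

P is at the origin; PE is horizontal with |PE| = 65.7 and E on the +x side, so E = (65.70, 0.000). PS is vertical with |PS| = 41.2 and S on the +y side, so S = (0.000, 41.20). The virtual corner opposite P is at (65.70, 41.20). Tangency of A1 to ED means the radius CD is perpendicular to ED and since A1 is tangent to WS there, CW ⟂ WS, with radius 15.6, so the center C sits 15.6 in from both sides at C = (50.10, 25.60). Then |PC| = |C − P| = 56.26.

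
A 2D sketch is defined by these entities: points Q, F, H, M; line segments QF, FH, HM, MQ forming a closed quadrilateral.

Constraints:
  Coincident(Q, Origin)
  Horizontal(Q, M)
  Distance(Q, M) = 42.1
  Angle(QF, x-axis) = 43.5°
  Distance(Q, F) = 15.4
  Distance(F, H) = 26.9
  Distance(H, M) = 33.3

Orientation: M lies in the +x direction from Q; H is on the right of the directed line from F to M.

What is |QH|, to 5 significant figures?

20.815

Q is at the origin; Q and M share the same y with |QM| = 42.1 and M in +x, so M = (42.1, 0). QF runs at 43.5° with |QF| = 15.4, so F = (11.171, 10.601). H is determined by |FH| = 26.9 and |HM| = 33.3 together: it lies at the intersection of circle(F, 26.9) and circle(M, 33.3). With |FM| = 32.695, the foot of the radical line on FM is 10.456 from F and the perpendicular offset is √(26.9² − 10.456²) = 24.785. Taking the right-of-FM solution: H = (13.026, -16.235).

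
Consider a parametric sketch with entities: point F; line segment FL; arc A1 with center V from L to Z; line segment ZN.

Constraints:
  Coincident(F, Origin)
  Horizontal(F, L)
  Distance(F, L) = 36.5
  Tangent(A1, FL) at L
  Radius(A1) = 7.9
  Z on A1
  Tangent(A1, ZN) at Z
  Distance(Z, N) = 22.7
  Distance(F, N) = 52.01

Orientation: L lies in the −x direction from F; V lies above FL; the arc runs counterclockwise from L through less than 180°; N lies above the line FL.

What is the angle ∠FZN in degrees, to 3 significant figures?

143°

Checks: |VZ| = 7.900 ✓; ∠(VZ, ZN) = 90.00° ✓; |ZN| = 22.70 ✓; |FN| = 52.01 ✓.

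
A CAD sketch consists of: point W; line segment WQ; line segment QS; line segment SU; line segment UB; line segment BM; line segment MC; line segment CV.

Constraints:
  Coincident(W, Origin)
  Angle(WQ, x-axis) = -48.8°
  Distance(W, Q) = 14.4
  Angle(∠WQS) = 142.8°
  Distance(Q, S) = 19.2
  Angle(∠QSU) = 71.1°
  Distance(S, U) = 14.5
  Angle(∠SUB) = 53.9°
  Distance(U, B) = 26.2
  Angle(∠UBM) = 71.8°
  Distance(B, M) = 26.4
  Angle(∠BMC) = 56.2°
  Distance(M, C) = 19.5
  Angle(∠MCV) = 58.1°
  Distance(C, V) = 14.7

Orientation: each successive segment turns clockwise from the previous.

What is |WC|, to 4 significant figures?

31.00

W is at the origin; WQ runs at -48.8° with length 14.4, so Q = (9.485, -10.83). ∠WQS = 142.8° gives QS at -86.00° from the x-axis; with |QS| = 19.2, S = (10.82, -29.99). ∠QSU = 71.1° gives SU at 165.1° from the x-axis; with |SU| = 14.5, U = (-3.188, -26.26). ∠SUB = 53.9° gives UB at 39.00° from the x-axis; with |UB| = 26.2, B = (17.17, -9.771). ∠UBM = 71.8° gives BM at -69.20° from the x-axis; with |BM| = 26.4, M = (26.55, -34.45). ∠BMC = 56.2° gives MC at 167.0° from the x-axis; with |MC| = 19.5, C = (7.548, -30.06). Then |WC| = |C − W| = 31.00.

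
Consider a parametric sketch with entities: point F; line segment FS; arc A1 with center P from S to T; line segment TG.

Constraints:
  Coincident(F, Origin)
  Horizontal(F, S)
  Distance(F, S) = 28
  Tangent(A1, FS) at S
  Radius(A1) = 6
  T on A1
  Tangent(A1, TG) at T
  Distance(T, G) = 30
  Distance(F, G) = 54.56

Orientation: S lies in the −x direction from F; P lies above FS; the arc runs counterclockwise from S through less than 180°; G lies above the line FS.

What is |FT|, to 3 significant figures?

25.7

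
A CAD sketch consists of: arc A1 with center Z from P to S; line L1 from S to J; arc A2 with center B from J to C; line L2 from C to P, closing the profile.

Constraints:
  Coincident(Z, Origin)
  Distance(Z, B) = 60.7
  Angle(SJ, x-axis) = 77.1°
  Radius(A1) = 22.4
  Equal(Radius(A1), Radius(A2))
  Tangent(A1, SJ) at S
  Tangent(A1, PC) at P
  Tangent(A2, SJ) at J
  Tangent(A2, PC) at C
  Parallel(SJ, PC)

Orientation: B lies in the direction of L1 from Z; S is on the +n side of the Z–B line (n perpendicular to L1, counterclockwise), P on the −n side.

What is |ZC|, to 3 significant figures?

64.7

The slot axis is L1's direction at 77.1°, so u = (cos 77.1°, sin 77.1°) = (0.223, 0.975) and n = (−sin 77.1°, cos 77.1°) = (-0.975, 0.223). Z is at the origin and B lies 60.7 along u from Z, so B = 60.7·u = (13.6, 59.2). Tangency of A1 to both parallel lines with radius 22.4 puts S and P at Z ± 22.4·n: S = (-21.8, 5.00), P = (21.8, -5.00). Equal radii place J and C the same way about B: J = B + 22.4·n = (-8.28, 64.2), C = B − 22.4·n = (35.4, 54.2). Then |ZC| = |C − Z| = 64.7.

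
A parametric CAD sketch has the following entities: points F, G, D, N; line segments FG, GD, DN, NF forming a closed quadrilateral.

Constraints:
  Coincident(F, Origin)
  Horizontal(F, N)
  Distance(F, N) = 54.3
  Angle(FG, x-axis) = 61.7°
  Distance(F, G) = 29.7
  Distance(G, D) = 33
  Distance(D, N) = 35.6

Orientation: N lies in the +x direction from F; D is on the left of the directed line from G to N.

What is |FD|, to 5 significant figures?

57.549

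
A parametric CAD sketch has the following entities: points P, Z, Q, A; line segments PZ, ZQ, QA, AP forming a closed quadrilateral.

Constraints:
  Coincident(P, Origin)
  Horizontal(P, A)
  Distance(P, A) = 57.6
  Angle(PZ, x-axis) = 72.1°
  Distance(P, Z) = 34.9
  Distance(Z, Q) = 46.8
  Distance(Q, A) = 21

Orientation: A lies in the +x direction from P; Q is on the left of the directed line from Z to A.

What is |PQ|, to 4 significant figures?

59.68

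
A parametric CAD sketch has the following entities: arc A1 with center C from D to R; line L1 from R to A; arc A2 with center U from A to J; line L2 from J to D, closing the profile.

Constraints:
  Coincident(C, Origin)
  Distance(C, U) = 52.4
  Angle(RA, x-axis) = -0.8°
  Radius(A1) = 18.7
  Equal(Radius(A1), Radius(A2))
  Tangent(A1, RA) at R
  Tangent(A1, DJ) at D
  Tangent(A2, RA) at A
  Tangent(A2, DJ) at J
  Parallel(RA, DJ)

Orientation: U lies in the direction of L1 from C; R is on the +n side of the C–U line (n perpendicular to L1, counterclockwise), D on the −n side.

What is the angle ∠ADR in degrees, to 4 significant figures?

54.48°

Tangency of A1 to both parallel lines with radius 18.7 puts R and D at C ± 18.7·n: R = (0.2611, 18.70), D = (-0.2611, -18.70). Equal radii place A and J the same way about U: A = U + 18.7·n = (52.66, 17.97), J = U − 18.7·n = (52.13, -19.43). Then cos ∠ADR = DA·DR / (|DA||DR|), giving 54.48°.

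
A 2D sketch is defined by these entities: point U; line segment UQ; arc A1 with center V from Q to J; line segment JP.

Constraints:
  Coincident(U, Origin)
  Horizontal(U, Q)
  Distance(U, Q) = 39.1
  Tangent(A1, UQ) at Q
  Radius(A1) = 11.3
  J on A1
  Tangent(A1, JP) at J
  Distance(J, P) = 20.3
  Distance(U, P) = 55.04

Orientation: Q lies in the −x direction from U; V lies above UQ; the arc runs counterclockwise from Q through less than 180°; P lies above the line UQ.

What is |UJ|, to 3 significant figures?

35.5

Checks: |VJ| = 11.30 ✓; ∠(VJ, JP) = 90.00° ✓; |JP| = 20.30 ✓; |UP| = 55.04 ✓.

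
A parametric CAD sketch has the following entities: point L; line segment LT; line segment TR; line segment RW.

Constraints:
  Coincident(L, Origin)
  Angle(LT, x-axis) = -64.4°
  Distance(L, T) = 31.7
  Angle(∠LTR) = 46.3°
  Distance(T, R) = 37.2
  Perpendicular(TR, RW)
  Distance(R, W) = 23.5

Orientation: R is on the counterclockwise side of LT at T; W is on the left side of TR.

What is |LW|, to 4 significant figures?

15.31

L is at the origin; LT runs at -64.4° with length 31.7, so T = 31.7·(cos -64.4°, sin -64.4°) = (13.70, -28.59). ∠LTR = 46.3°, so TR runs at -64.4° + (180° − 46.3°) = 69.30° from the x-axis; with |TR| = 37.2, R = T + 37.2·(cos 69.30°, sin 69.30°) = (26.85, 6.210). The perpendicularity gives RW at right angles to TR; with |RW| = 23.5 on the left of TR, W = R + 23.5·(-0.9354, 0.3535) = (4.863, 14.52). Then |LW| = |W − L| = 15.31.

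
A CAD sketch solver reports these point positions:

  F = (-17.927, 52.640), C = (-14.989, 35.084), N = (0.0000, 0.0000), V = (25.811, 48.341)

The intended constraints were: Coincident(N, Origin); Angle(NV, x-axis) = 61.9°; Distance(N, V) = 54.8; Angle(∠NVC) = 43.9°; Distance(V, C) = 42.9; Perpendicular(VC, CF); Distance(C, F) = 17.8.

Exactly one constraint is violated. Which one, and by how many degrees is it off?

Perpendicular(VC, CF) — off by 8.50°.

N = (0.00, 0.00) ✓; NV at 61.90° ✓; |NV| = 54.80 ✓; ∠NVC = 43.90° ✓; |VC| = 42.90 ✓; ∠(VC, CF) = 98.50° ✗; |CF| = 17.80 ✓.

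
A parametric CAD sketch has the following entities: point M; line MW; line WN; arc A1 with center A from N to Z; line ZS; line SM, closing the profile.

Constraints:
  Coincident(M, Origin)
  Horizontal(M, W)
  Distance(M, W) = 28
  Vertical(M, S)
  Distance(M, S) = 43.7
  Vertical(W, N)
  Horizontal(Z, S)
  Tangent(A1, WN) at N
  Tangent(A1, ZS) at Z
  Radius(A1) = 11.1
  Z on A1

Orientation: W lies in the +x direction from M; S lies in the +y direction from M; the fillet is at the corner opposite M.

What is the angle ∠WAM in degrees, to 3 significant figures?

46.2°

M is at the origin; M and W share the same y with |MW| = 28.0 and W on the +x side, so W = (28.0, 0.00). MS is vertical with |MS| = 43.7 and S on the +y side, so S = (0.00, 43.7). The virtual corner opposite M is at (28.0, 43.7). Tangency of A1 to WN means the radius AN is perpendicular to WN and the tangent condition forces AZ to be normal to ZS, with radius 11.1, so the center A sits 11.1 in from both sides at A = (16.9, 32.6). Then cos ∠WAM = AW·AM / (|AW||AM|), giving 46.2°.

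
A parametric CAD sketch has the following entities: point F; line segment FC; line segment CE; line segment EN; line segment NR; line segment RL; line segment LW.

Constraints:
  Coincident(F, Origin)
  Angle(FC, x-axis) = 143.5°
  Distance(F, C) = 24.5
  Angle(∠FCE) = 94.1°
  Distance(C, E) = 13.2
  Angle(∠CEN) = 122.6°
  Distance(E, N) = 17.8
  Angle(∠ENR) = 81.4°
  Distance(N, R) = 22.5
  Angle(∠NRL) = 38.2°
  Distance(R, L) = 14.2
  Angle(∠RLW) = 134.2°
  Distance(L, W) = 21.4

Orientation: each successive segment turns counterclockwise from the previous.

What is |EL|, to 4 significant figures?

12.37

F is at the origin; FC runs at 143.5° with length 24.5, so C = (-19.69, 14.57). ∠FCE = 94.1° gives CE at -130.6° from the x-axis; with |CE| = 13.2, E = (-28.28, 4.551). ∠CEN = 122.6° gives EN at -73.20° from the x-axis; with |EN| = 17.8, N = (-23.14, -12.49). ∠ENR = 81.4° gives NR at 25.40° from the x-axis; with |NR| = 22.5, R = (-2.815, -2.838). ∠NRL = 38.2° gives RL at 167.2° from the x-axis; with |RL| = 14.2, L = (-16.66, 0.3075). Then |EL| = |L − E| = 12.37.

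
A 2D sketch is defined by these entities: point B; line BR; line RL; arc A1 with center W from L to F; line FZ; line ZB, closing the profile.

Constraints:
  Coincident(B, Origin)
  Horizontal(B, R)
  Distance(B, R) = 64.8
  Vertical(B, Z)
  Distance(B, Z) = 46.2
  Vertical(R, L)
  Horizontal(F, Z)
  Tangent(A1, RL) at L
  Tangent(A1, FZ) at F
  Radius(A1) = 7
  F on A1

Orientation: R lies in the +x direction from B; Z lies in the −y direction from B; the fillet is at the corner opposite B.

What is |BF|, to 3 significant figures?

74.0

B is at the origin; BR is horizontal with |BR| = 64.8 and R on the +x side, so R = (64.8, 0.00). BZ is vertical with |BZ| = 46.2 and Z on the −y side, so Z = (0.00, -46.2). The virtual corner opposite B is at (64.8, -46.2). Tangency of A1 to RL means the radius WL is perpendicular to RL and the tangent condition forces WF to be normal to FZ, with radius 7.0, so the center W sits 7.0 in from both sides at W = (57.8, -39.2). That places the tangent points at L = (64.8, -39.2) on RL and F = (57.8, -46.2) on FZ. Then |BF| = |F − B| = 74.0.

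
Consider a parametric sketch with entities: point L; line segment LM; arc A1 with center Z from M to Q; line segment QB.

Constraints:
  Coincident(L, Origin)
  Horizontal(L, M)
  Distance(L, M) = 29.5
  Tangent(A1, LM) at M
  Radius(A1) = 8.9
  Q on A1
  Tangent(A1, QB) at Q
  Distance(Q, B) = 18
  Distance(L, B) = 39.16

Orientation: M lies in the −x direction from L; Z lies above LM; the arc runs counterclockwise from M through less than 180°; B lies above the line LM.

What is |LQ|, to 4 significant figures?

24.04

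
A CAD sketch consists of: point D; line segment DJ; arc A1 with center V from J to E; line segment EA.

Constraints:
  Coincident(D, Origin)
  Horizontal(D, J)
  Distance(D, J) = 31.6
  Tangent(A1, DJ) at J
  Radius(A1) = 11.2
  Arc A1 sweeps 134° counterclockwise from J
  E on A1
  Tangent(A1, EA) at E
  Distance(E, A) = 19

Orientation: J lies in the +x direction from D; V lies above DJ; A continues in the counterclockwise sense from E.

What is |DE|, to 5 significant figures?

43.965

Since A1 is tangent to DJ there, VJ ⟂ DJ, so V = J + (0, 11.2) = (31.600, 11.200). On A1, J sits at bearing -90° from V; a 134° counterclockwise sweep puts E at bearing 44°, so E = V + 11.2·(cos 44°, sin 44°) = (39.657, 18.980). Then |DE| = |E − D| = 43.965.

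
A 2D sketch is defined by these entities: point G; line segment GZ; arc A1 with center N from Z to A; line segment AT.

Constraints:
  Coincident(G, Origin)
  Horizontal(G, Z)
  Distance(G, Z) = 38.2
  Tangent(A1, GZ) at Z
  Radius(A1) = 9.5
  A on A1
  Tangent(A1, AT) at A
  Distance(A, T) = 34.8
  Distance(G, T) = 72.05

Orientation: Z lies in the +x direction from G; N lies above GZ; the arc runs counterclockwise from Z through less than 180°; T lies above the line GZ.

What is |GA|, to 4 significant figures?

47.02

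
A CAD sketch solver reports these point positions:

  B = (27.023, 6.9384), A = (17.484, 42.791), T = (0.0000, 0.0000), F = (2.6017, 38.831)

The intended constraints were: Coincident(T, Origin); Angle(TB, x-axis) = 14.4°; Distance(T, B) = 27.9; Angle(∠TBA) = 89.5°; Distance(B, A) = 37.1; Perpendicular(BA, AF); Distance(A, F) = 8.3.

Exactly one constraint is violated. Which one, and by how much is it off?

Distance(A, F) = 8.3 — off by 7.10.

T = (0.00, 0.00) ✓; TB at 14.40° ✓; |TB| = 27.90 ✓; ∠TBA = 89.50° ✓; |BA| = 37.10 ✓; ∠(BA, AF) = 90.00° ✓; |AF| = 15.40 ✗.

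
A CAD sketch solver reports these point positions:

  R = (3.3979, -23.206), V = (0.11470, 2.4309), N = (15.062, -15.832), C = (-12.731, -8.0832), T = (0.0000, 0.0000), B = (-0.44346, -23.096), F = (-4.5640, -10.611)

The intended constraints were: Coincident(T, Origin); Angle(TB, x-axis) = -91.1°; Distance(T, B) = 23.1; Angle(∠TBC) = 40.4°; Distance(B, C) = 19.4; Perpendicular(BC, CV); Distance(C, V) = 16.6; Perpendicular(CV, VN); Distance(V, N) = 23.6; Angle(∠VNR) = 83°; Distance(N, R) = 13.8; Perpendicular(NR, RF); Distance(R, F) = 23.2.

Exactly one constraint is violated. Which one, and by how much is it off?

Distance(R, F) = 23.2 — off by 8.30.

T = (0.00, 0.00) ✓; TB at -91.10° ✓; |TB| = 23.10 ✓; ∠TBC = 40.40° ✓; |BC| = 19.40 ✓; ∠(BC, CV) = 90.00° ✓; |CV| = 16.60 ✓; ∠(CV, VN) = 90.00° ✓; |VN| = 23.60 ✓; ∠VNR = 83.00° ✓; |NR| = 13.80 ✓; ∠(NR, RF) = 90.00° ✓; |RF| = 14.90 ✗.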